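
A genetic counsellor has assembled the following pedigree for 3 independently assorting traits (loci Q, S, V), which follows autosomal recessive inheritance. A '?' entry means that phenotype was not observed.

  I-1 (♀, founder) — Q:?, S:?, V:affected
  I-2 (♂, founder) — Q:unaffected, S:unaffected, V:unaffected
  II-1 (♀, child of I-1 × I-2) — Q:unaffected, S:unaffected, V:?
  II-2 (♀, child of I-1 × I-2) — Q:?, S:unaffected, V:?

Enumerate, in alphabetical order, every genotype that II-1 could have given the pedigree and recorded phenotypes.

II-1 ∈ {QQ SS Vv, QQ SS vv, QQ Ss Vv, QQ Ss vv, Qq SS Vv, Qq SS vv, Qq Ss Vv, Qq Ss vv}

Q/I-1 ? ·: QQ|Qq|qq
Q/I-2 un ·: QQ|Qq
Q/II-1 un I-1×I-2: QQ|Qq
Q/II-2 ? I-1×I-2: QQ|Qq|qq
⇒ Q over [I-1,I-2,II-1,II-2]: 18 consistent
S/I-1 ? ·: SS|Ss|ss
S/I-2 un ·: SS|Ss
S/II-1 un I-1×I-2: SS|Ss
S/II-2 un I-1×I-2: SS|Ss
⇒ S over [I-1,I-2,II-1,II-2]: 15 consistent
V/I-1 aff ·: vv
V/I-2 un ·: VV|Vv
V/II-1 ? I-1×I-2: Vv|vv
V/II-2 ? I-1×I-2: Vv|vv
⇒ V over [I-1,I-2,II-1,II-2]: 5 consistent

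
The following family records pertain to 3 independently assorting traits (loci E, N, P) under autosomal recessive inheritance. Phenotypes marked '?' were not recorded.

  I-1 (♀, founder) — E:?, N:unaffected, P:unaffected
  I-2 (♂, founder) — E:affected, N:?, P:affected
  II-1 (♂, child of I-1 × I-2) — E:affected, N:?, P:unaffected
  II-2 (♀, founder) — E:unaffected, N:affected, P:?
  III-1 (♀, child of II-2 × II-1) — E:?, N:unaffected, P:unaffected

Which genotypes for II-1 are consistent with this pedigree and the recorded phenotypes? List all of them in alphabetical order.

E/I-1 ? ·: Ee|ee
E/I-2 aff ·: ee
E/II-1 aff I-1×I-2: ee
E/II-2 un ·: EE|Ee
E/III-1 ? II-2×II-1: Ee|ee
⇒ E over [I-1,I-2,II-1,II-2,III-1]: 6 consistent
N/I-1 un ·: NN|Nn
N/I-2 ? ·: NN|Nn|nn
N/II-1 ? I-1×I-2: NN|Nn
N/II-2 aff ·: nn
N/III-1 un II-2×II-1: Nn
⇒ N over [I-1,I-2,II-1,II-2,III-1]: 9 consistent
P/I-1 un ·: PP|Pp
P/I-2 aff ·: pp
P/II-1 un I-1×I-2: Pp
P/II-2 ? ·: PP|Pp|pp
P/III-1 un II-2×II-1: PP|Pp
⇒ P over [I-1,I-2,II-1,II-2,III-1]: 10 consistent

II-1 ∈ {ee NN Pp, ee Nn Pp}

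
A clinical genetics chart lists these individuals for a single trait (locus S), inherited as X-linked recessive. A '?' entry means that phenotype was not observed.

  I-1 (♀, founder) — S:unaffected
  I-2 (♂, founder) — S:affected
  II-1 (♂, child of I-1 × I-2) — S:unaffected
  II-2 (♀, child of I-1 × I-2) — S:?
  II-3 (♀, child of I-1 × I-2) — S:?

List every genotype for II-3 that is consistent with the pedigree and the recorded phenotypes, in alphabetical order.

S/I-1 un ·: X^SX^S|X^SX^s
S/I-2 aff ·: X^sY
S/II-1 un I-1×I-2: X^SY
S/II-2 ? I-1×I-2: X^SX^s|X^sX^s
S/II-3 ? I-1×I-2: X^SX^s|X^sX^s
⇒ S over [I-1,I-2,II-1,II-2,II-3]: 5 consistent

II-3 ∈ {X^SX^s, X^sX^s}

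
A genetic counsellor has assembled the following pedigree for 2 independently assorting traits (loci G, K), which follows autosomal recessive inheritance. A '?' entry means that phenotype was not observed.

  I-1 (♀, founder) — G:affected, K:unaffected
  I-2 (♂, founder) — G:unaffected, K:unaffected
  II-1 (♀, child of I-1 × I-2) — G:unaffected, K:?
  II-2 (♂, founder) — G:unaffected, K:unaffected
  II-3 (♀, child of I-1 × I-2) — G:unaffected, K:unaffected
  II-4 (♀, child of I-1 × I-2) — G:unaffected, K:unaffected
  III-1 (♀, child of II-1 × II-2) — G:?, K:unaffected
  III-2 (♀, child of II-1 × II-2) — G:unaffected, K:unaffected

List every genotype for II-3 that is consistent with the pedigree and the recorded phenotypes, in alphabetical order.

II-3 ∈ {Gg KK, Gg Kk}

G/I-1 aff ·: gg
G/I-2 un ·: GG|Gg
G/II-1 un I-1×I-2: Gg
G/II-2 un ·: GG|Gg
G/II-3 un I-1×I-2: Gg
G/II-4 un I-1×I-2: Gg
G/III-1 ? II-1×II-2: GG|Gg|gg
G/III-2 un II-1×II-2: GG|Gg
⇒ G over [I-1,I-2,II-1,II-2,II-3,II-4,III-1,III-2]: 20 consistent
K/I-1 un ·: KK|Kk
K/I-2 un ·: KK|Kk
K/II-1 ? I-1×I-2: KK|Kk|kk
K/II-2 un ·: KK|Kk
K/II-3 un I-1×I-2: KK|Kk
K/II-4 un I-1×I-2: KK|Kk
K/III-1 un II-1×II-2: KK|Kk
K/III-2 un II-1×II-2: KK|Kk
⇒ K over [I-1,I-2,II-1,II-2,II-3,II-4,III-1,III-2]: 169 consistent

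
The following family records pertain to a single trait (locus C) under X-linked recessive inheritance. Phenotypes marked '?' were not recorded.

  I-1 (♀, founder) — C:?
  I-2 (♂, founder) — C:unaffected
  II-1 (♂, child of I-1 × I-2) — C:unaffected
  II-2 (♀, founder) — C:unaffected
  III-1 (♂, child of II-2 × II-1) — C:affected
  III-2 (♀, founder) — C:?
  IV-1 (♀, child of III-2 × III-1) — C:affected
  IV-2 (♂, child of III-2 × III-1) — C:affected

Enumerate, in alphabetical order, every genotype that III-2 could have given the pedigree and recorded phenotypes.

C/I-1 ? ·: X^CX^C|X^CX^c
C/I-2 un ·: X^CY
C/II-1 un I-1×I-2: X^CY
C/II-2 un ·: X^CX^c
C/III-1 aff II-2×II-1: X^cY
C/III-2 ? ·: X^CX^c|X^cX^c
C/IV-1 aff III-2×III-1: X^cX^c
C/IV-2 aff III-2×III-1: X^cY
⇒ C over [I-1,I-2,II-1,II-2,III-1,III-2,IV-1,IV-2]: 4 consistent

III-2 ∈ {X^CX^c, X^cX^c}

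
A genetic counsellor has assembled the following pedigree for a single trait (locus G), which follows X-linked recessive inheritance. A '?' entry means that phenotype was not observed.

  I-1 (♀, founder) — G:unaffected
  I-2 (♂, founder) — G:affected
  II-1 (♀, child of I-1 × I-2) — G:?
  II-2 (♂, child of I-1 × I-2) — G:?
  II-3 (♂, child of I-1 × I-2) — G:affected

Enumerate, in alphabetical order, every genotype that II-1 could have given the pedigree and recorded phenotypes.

G/I-1 un ·: X^GX^g
G/I-2 aff ·: X^gY
G/II-1 ? I-1×I-2: X^GX^g|X^gX^g
G/II-2 ? I-1×I-2: X^GY|X^gY
G/II-3 aff I-1×I-2: X^gY
⇒ G over [I-1,I-2,II-1,II-2,II-3]: 4 consistent

II-1 ∈ {X^GX^g, X^gX^g}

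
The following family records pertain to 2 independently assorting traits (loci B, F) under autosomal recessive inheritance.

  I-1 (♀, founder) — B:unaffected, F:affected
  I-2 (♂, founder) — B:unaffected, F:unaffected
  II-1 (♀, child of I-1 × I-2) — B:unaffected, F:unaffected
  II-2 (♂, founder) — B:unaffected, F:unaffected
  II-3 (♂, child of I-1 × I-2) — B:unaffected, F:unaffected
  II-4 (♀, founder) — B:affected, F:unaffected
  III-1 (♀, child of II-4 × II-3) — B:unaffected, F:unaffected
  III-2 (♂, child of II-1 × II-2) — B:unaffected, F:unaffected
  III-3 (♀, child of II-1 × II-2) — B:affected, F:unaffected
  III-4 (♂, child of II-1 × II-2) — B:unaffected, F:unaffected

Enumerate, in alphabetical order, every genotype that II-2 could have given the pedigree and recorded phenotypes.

II-2 ∈ {Bb FF, Bb Ff}

B/I-1 un ·: BB|Bb
B/I-2 un ·: BB|Bb
B/II-1 un I-1×I-2: Bb
B/II-2 un ·: Bb
B/II-3 un I-1×I-2: BB|Bb
B/II-4 aff ·: bb
B/III-1 un II-4×II-3: Bb
B/III-2 un II-1×II-2: BB|Bb
B/III-3 aff II-1×II-2: bb
B/III-4 un II-1×II-2: BB|Bb
⇒ B over [I-1,I-2,II-1,II-2,II-3,II-4,III-1,III-2,III-3,III-4]: 24 consistent
F/I-1 aff ·: ff
F/I-2 un ·: FF|Ff
F/II-1 un I-1×I-2: Ff
F/II-2 un ·: FF|Ff
F/II-3 un I-1×I-2: Ff
F/II-4 un ·: FF|Ff
F/III-1 un II-4×II-3: FF|Ff
F/III-2 un II-1×II-2: FF|Ff
F/III-3 un II-1×II-2: FF|Ff
F/III-4 un II-1×II-2: FF|Ff
⇒ F over [I-1,I-2,II-1,II-2,II-3,II-4,III-1,III-2,III-3,III-4]: 128 consistent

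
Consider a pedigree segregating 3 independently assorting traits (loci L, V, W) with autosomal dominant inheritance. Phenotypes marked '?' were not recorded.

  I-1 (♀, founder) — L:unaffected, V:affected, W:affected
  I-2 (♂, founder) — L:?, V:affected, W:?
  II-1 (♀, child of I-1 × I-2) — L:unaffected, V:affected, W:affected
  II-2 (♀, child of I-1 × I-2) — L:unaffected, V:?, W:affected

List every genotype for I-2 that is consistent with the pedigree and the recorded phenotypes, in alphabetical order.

I-2 ∈ {Ll VV WW, Ll VV Ww, Ll VV ww, Ll Vv WW, Ll Vv Ww, Ll Vv ww, ll VV WW, ll VV Ww, ll VV ww, ll Vv WW, ll Vv Ww, ll Vv ww}

L/I-1 un ·: ll
L/I-2 ? ·: ll|Ll
L/II-1 un I-1×I-2: ll
L/II-2 un I-1×I-2: ll
⇒ L over [I-1,I-2,II-1,II-2]: 2 consistent
V/I-1 aff ·: Vv|VV
V/I-2 aff ·: Vv|VV
V/II-1 aff I-1×I-2: Vv|VV
V/II-2 ? I-1×I-2: vv|Vv|VV
⇒ V over [I-1,I-2,II-1,II-2]: 15 consistent
W/I-1 aff ·: Ww|WW
W/I-2 ? ·: ww|Ww|WW
W/II-1 aff I-1×I-2: Ww|WW
W/II-2 aff I-1×I-2: Ww|WW
⇒ W over [I-1,I-2,II-1,II-2]: 15 consistent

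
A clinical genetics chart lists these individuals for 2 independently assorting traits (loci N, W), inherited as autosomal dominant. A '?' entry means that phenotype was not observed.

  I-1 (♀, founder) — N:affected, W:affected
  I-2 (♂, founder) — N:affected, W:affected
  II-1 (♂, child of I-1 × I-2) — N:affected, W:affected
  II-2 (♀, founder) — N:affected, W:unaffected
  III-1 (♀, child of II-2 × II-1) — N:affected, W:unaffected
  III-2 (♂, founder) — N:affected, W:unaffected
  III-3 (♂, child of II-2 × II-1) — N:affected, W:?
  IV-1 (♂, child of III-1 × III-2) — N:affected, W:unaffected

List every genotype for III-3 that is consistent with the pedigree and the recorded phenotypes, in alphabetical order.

III-3 ∈ {NN Ww, NN ww, Nn Ww, Nn ww}

N/I-1 aff ·: Nn|NN
N/I-2 aff ·: Nn|NN
N/II-1 aff I-1×I-2: Nn|NN
N/II-2 aff ·: Nn|NN
N/III-1 aff II-2×II-1: Nn|NN
N/III-2 aff ·: Nn|NN
N/III-3 aff II-2×II-1: Nn|NN
N/IV-1 aff III-1×III-2: Nn|NN
⇒ N over [I-1,I-2,II-1,II-2,III-1,III-2,III-3,IV-1]: 152 consistent
W/I-1 aff ·: Ww|WW
W/I-2 aff ·: Ww|WW
W/II-1 aff I-1×I-2: Ww
W/II-2 un ·: ww
W/III-1 un II-2×II-1: ww
W/III-2 un ·: ww
W/III-3 ? II-2×II-1: ww|Ww
W/IV-1 un III-1×III-2: ww
⇒ W over [I-1,I-2,II-1,II-2,III-1,III-2,III-3,IV-1]: 6 consistent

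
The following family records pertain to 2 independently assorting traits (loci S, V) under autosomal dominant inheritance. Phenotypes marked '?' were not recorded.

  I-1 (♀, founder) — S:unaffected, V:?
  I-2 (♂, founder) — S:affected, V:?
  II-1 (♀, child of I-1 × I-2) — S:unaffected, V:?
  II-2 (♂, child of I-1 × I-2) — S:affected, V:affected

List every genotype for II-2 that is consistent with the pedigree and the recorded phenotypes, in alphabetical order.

II-2 ∈ {Ss VV, Ss Vv}

S/I-1 un ·: ss
S/I-2 aff ·: Ss
S/II-1 un I-1×I-2: ss
S/II-2 aff I-1×I-2: Ss
⇒ S over [I-1,I-2,II-1,II-2]: 1 consistent
V/I-1 ? ·: vv|Vv|VV
V/I-2 ? ·: vv|Vv|VV
V/II-1 ? I-1×I-2: vv|Vv|VV
V/II-2 aff I-1×I-2: Vv|VV
⇒ V over [I-1,I-2,II-1,II-2]: 21 consistent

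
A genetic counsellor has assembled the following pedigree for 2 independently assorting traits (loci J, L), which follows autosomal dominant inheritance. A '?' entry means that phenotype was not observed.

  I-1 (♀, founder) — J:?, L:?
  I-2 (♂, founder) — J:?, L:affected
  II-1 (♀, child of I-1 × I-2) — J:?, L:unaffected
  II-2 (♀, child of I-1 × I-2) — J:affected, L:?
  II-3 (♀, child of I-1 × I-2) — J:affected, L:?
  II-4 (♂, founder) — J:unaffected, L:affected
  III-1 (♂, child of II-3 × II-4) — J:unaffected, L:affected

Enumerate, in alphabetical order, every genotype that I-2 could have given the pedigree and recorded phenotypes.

J/I-1 ? ·: jj|Jj|JJ
J/I-2 ? ·: jj|Jj|JJ
J/II-1 ? I-1×I-2: jj|Jj|JJ
J/II-2 aff I-1×I-2: Jj|JJ
J/II-3 aff I-1×I-2: Jj
J/II-4 un ·: jj
J/III-1 un II-3×II-4: jj
⇒ J over [I-1,I-2,II-1,II-2,II-3,II-4,III-1]: 20 consistent
L/I-1 ? ·: ll|Ll
L/I-2 aff ·: Ll
L/II-1 un I-1×I-2: ll
L/II-2 ? I-1×I-2: ll|Ll|LL
L/II-3 ? I-1×I-2: ll|Ll|LL
L/II-4 aff ·: Ll|LL
L/III-1 aff II-3×II-4: Ll|LL
⇒ L over [I-1,I-2,II-1,II-2,II-3,II-4,III-1]: 39 consistent

I-2 ∈ {JJ Ll, Jj Ll, jj Ll}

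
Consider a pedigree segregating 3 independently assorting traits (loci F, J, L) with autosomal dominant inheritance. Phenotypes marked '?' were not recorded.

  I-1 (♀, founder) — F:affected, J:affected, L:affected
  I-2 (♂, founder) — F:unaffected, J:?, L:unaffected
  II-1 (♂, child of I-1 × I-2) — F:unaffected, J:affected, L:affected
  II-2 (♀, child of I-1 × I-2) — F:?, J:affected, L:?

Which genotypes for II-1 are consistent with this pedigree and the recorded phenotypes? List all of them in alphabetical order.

F/I-1 aff ·: Ff
F/I-2 un ·: ff
F/II-1 un I-1×I-2: ff
F/II-2 ? I-1×I-2: ff|Ff
⇒ F over [I-1,I-2,II-1,II-2]: 2 consistent
J/I-1 aff ·: Jj|JJ
J/I-2 ? ·: jj|Jj|JJ
J/II-1 aff I-1×I-2: Jj|JJ
J/II-2 aff I-1×I-2: Jj|JJ
⇒ J over [I-1,I-2,II-1,II-2]: 15 consistent
L/I-1 aff ·: Ll|LL
L/I-2 un ·: ll
L/II-1 aff I-1×I-2: Ll
L/II-2 ? I-1×I-2: ll|Ll
⇒ L over [I-1,I-2,II-1,II-2]: 3 consistent

II-1 ∈ {ff JJ Ll, ff Jj Ll}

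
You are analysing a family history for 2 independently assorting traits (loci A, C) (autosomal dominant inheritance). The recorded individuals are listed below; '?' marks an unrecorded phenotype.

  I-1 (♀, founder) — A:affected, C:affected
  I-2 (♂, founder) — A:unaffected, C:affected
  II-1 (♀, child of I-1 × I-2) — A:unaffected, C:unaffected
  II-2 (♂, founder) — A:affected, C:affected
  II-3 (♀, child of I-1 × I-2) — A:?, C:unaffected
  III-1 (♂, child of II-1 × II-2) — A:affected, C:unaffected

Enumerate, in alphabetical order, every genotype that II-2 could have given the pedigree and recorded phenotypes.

A/I-1 aff ·: Aa
A/I-2 un ·: aa
A/II-1 un I-1×I-2: aa
A/II-2 aff ·: Aa|AA
A/II-3 ? I-1×I-2: aa|Aa
A/III-1 aff II-1×II-2: Aa
⇒ A over [I-1,I-2,II-1,II-2,II-3,III-1]: 4 consistent
C/I-1 aff ·: Cc
C/I-2 aff ·: Cc
C/II-1 un I-1×I-2: cc
C/II-2 aff ·: Cc
C/II-3 un I-1×I-2: cc
C/III-1 un II-1×II-2: cc
⇒ C over [I-1,I-2,II-1,II-2,II-3,III-1]: 1 consistent

II-2 ∈ {AA Cc, Aa Cc}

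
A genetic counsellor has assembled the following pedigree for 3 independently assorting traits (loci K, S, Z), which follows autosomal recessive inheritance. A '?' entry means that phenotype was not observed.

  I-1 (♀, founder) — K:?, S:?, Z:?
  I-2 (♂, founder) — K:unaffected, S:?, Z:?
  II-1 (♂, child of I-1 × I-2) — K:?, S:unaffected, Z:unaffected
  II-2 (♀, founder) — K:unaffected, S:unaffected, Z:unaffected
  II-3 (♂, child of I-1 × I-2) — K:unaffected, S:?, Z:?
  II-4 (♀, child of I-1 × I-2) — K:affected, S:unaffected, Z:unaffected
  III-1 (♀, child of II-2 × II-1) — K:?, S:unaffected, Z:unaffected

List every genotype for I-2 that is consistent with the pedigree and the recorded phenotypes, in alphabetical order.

I-2 ∈ {Kk SS ZZ, Kk SS Zz, Kk SS zz, Kk Ss ZZ, Kk Ss Zz, Kk Ss zz, Kk ss ZZ, Kk ss Zz, Kk ss zz}

K/I-1 ? ·: Kk|kk
K/I-2 un ·: Kk
K/II-1 ? I-1×I-2: KK|Kk|kk
K/II-2 un ·: KK|Kk
K/II-3 un I-1×I-2: KK|Kk
K/II-4 aff I-1×I-2: kk
K/III-1 ? II-2×II-1: KK|Kk|kk
⇒ K over [I-1,I-2,II-1,II-2,II-3,II-4,III-1]: 30 consistent
S/I-1 ? ·: SS|Ss|ss
S/I-2 ? ·: SS|Ss|ss
S/II-1 un I-1×I-2: SS|Ss
S/II-2 un ·: SS|Ss
S/II-3 ? I-1×I-2: SS|Ss|ss
S/II-4 un I-1×I-2: SS|Ss
S/III-1 un II-2×II-1: SS|Ss
⇒ S over [I-1,I-2,II-1,II-2,II-3,II-4,III-1]: 125 consistent
Z/I-1 ? ·: ZZ|Zz|zz
Z/I-2 ? ·: ZZ|Zz|zz
Z/II-1 un I-1×I-2: ZZ|Zz
Z/II-2 un ·: ZZ|Zz
Z/II-3 ? I-1×I-2: ZZ|Zz|zz
Z/II-4 un I-1×I-2: ZZ|Zz
Z/III-1 un II-2×II-1: ZZ|Zz
⇒ Z over [I-1,I-2,II-1,II-2,II-3,II-4,III-1]: 125 consistent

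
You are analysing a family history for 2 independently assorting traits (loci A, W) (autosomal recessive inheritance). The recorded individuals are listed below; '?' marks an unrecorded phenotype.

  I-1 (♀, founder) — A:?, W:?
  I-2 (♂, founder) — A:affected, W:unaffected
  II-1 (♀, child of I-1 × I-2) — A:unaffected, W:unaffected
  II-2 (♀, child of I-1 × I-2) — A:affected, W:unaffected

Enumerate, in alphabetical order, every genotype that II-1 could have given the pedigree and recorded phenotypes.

A/I-1 ? ·: Aa
A/I-2 aff ·: aa
A/II-1 un I-1×I-2: Aa
A/II-2 aff I-1×I-2: aa
⇒ A over [I-1,I-2,II-1,II-2]: 1 consistent
W/I-1 ? ·: WW|Ww|ww
W/I-2 un ·: WW|Ww
W/II-1 un I-1×I-2: WW|Ww
W/II-2 un I-1×I-2: WW|Ww
⇒ W over [I-1,I-2,II-1,II-2]: 15 consistent

II-1 ∈ {Aa WW, Aa Ww}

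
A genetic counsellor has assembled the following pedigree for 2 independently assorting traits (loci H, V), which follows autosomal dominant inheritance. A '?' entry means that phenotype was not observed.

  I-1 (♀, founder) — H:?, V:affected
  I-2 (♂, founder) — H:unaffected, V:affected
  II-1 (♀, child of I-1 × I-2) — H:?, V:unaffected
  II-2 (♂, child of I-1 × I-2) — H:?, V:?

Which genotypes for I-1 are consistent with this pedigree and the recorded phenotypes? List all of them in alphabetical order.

I-1 ∈ {HH Vv, Hh Vv, hh Vv}

H/I-1 ? ·: hh|Hh|HH
H/I-2 un ·: hh
H/II-1 ? I-1×I-2: hh|Hh
H/II-2 ? I-1×I-2: hh|Hh
⇒ H over [I-1,I-2,II-1,II-2]: 6 consistent
V/I-1 aff ·: Vv
V/I-2 aff ·: Vv
V/II-1 un I-1×I-2: vv
V/II-2 ? I-1×I-2: vv|Vv|VV
⇒ V over [I-1,I-2,II-1,II-2]: 3 consistent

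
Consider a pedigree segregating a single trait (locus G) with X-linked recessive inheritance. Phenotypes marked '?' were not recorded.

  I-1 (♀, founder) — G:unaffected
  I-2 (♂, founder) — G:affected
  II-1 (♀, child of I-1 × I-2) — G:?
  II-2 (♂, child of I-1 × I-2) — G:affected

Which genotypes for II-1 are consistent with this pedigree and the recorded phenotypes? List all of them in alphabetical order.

II-1 ∈ {X^GX^g, X^gX^g}

G/I-1 un ·: X^GX^g
G/I-2 aff ·: X^gY
G/II-1 ? I-1×I-2: X^GX^g|X^gX^g
G/II-2 aff I-1×I-2: X^gY
⇒ G over [I-1,I-2,II-1,II-2]: 2 consistent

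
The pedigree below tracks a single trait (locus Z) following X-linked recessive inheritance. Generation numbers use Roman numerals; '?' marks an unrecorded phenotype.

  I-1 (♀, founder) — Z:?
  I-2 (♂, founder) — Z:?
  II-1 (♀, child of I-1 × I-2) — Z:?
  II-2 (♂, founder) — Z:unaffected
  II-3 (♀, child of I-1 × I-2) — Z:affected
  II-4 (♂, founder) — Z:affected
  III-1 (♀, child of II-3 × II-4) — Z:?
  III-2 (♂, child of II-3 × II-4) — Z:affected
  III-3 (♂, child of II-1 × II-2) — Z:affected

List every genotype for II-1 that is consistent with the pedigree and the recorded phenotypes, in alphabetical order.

II-1 ∈ {X^ZX^z, X^zX^z}

Z/I-1 ? ·: X^ZX^z|X^zX^z
Z/I-2 ? ·: X^zY
Z/II-1 ? I-1×I-2: X^ZX^z|X^zX^z
Z/II-2 un ·: X^ZY
Z/II-3 aff I-1×I-2: X^zX^z
Z/II-4 aff ·: X^zY
Z/III-1 ? II-3×II-4: X^zX^z
Z/III-2 aff II-3×II-4: X^zY
Z/III-3 aff II-1×II-2: X^zY
⇒ Z over [I-1,I-2,II-1,II-2,II-3,II-4,III-1,III-2,III-3]: 3 consistent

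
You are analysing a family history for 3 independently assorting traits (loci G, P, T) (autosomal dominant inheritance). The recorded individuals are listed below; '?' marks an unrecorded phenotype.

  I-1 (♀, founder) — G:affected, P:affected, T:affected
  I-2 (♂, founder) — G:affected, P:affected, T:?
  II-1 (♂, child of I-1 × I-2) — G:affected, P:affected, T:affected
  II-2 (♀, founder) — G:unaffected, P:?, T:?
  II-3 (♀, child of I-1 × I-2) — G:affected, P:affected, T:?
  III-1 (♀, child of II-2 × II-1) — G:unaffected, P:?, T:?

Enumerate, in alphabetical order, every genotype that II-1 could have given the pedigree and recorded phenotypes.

II-1 ∈ {Gg PP TT, Gg PP Tt, Gg Pp TT, Gg Pp Tt}

G/I-1 aff ·: Gg|GG
G/I-2 aff ·: Gg|GG
G/II-1 aff I-1×I-2: Gg
G/II-2 un ·: gg
G/II-3 aff I-1×I-2: Gg|GG
G/III-1 un II-2×II-1: gg
⇒ G over [I-1,I-2,II-1,II-2,II-3,III-1]: 6 consistent
P/I-1 aff ·: Pp|PP
P/I-2 aff ·: Pp|PP
P/II-1 aff I-1×I-2: Pp|PP
P/II-2 ? ·: pp|Pp|PP
P/II-3 aff I-1×I-2: Pp|PP
P/III-1 ? II-2×II-1: pp|Pp|PP
⇒ P over [I-1,I-2,II-1,II-2,II-3,III-1]: 70 consistent
T/I-1 aff ·: Tt|TT
T/I-2 ? ·: tt|Tt|TT
T/II-1 aff I-1×I-2: Tt|TT
T/II-2 ? ·: tt|Tt|TT
T/II-3 ? I-1×I-2: tt|Tt|TT
T/III-1 ? II-2×II-1: tt|Tt|TT
⇒ T over [I-1,I-2,II-1,II-2,II-3,III-1]: 102 consistent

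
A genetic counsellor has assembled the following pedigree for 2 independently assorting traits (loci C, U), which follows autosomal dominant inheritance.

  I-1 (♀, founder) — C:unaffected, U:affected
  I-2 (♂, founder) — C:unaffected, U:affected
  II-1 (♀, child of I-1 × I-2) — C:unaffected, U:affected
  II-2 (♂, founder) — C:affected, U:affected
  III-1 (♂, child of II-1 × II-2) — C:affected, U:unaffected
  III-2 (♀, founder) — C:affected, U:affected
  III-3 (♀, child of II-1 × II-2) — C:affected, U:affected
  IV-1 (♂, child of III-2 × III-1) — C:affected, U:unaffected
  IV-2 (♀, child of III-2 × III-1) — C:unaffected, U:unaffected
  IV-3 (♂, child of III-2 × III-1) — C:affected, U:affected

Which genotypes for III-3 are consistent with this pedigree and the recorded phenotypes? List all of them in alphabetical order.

C/I-1 un ·: cc
C/I-2 un ·: cc
C/II-1 un I-1×I-2: cc
C/II-2 aff ·: Cc|CC
C/III-1 aff II-1×II-2: Cc
C/III-2 aff ·: Cc
C/III-3 aff II-1×II-2: Cc
C/IV-1 aff III-2×III-1: Cc|CC
C/IV-2 un III-2×III-1: cc
C/IV-3 aff III-2×III-1: Cc|CC
⇒ C over [I-1,I-2,II-1,II-2,III-1,III-2,III-3,IV-1,IV-2,IV-3]: 8 consistent
U/I-1 aff ·: Uu|UU
U/I-2 aff ·: Uu|UU
U/II-1 aff I-1×I-2: Uu
U/II-2 aff ·: Uu
U/III-1 un II-1×II-2: uu
U/III-2 aff ·: Uu
U/III-3 aff II-1×II-2: Uu|UU
U/IV-1 un III-2×III-1: uu
U/IV-2 un III-2×III-1: uu
U/IV-3 aff III-2×III-1: Uu
⇒ U over [I-1,I-2,II-1,II-2,III-1,III-2,III-3,IV-1,IV-2,IV-3]: 6 consistent

III-3 ∈ {Cc UU, Cc Uu}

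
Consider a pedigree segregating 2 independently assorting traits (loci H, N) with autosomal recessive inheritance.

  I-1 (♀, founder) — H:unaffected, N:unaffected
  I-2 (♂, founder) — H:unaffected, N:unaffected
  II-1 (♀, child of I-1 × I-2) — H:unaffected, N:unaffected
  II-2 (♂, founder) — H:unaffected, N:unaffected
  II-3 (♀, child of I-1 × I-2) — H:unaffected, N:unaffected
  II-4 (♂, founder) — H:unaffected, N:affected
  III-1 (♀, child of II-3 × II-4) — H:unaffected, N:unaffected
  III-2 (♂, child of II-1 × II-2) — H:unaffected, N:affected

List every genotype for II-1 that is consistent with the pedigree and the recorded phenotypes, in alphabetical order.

H/I-1 un ·: HH|Hh
H/I-2 un ·: HH|Hh
H/II-1 un I-1×I-2: HH|Hh
H/II-2 un ·: HH|Hh
H/II-3 un I-1×I-2: HH|Hh
H/II-4 un ·: HH|Hh
H/III-1 un II-3×II-4: HH|Hh
H/III-2 un II-1×II-2: HH|Hh
⇒ H over [I-1,I-2,II-1,II-2,II-3,II-4,III-1,III-2]: 156 consistent
N/I-1 un ·: NN|Nn
N/I-2 un ·: NN|Nn
N/II-1 un I-1×I-2: Nn
N/II-2 un ·: Nn
N/II-3 un I-1×I-2: NN|Nn
N/II-4 aff ·: nn
N/III-1 un II-3×II-4: Nn
N/III-2 aff II-1×II-2: nn
⇒ N over [I-1,I-2,II-1,II-2,II-3,II-4,III-1,III-2]: 6 consistent

II-1 ∈ {HH Nn, Hh Nn}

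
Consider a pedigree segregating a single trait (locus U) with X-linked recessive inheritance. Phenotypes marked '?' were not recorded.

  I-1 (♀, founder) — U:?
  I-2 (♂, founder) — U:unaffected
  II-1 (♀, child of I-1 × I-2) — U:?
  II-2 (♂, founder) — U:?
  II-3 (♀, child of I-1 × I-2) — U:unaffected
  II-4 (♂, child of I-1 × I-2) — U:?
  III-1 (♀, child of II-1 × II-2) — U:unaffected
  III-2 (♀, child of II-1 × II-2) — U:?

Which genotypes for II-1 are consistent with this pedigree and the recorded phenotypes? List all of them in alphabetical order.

U/I-1 ? ·: X^UX^U|X^UX^u|X^uX^u
U/I-2 un ·: X^UY
U/II-1 ? I-1×I-2: X^UX^U|X^UX^u
U/II-2 ? ·: X^UY|X^uY
U/II-3 un I-1×I-2: X^UX^U|X^UX^u
U/II-4 ? I-1×I-2: X^UY|X^uY
U/III-1 un II-1×II-2: X^UX^U|X^UX^u
U/III-2 ? II-1×II-2: X^UX^U|X^UX^u|X^uX^u
⇒ U over [I-1,I-2,II-1,II-2,II-3,II-4,III-1,III-2]: 40 consistent

II-1 ∈ {X^UX^U, X^UX^u}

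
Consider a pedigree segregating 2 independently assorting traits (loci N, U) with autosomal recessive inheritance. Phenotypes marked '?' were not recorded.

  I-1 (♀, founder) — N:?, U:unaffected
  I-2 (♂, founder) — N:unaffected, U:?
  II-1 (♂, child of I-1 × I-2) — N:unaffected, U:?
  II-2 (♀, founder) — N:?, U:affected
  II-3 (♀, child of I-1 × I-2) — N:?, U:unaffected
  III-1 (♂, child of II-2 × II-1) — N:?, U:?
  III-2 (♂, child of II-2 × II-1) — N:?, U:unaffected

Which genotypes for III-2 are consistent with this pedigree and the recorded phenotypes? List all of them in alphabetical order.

N/I-1 ? ·: NN|Nn|nn
N/I-2 un ·: NN|Nn
N/II-1 un I-1×I-2: NN|Nn
N/II-2 ? ·: NN|Nn|nn
N/II-3 ? I-1×I-2: NN|Nn|nn
N/III-1 ? II-2×II-1: NN|Nn|nn
N/III-2 ? II-2×II-1: NN|Nn|nn
⇒ N over [I-1,I-2,II-1,II-2,II-3,III-1,III-2]: 218 consistent
U/I-1 un ·: UU|Uu
U/I-2 ? ·: UU|Uu|uu
U/II-1 ? I-1×I-2: UU|Uu
U/II-2 aff ·: uu
U/II-3 un I-1×I-2: UU|Uu
U/III-1 ? II-2×II-1: Uu|uu
U/III-2 un II-2×II-1: Uu
⇒ U over [I-1,I-2,II-1,II-2,II-3,III-1,III-2]: 23 consistent

III-2 ∈ {NN Uu, Nn Uu, nn Uu}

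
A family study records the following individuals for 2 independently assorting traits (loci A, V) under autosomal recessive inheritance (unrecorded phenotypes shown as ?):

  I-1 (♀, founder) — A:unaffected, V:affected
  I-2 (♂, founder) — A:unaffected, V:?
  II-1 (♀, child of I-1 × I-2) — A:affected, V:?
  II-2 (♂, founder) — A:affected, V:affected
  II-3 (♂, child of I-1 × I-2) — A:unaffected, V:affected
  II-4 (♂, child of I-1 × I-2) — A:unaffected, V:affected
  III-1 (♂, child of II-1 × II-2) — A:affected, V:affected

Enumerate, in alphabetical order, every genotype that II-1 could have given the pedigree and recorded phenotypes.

A/I-1 un ·: Aa
A/I-2 un ·: Aa
A/II-1 aff I-1×I-2: aa
A/II-2 aff ·: aa
A/II-3 un I-1×I-2: AA|Aa
A/II-4 un I-1×I-2: AA|Aa
A/III-1 aff II-1×II-2: aa
⇒ A over [I-1,I-2,II-1,II-2,II-3,II-4,III-1]: 4 consistent
V/I-1 aff ·: vv
V/I-2 ? ·: Vv|vv
V/II-1 ? I-1×I-2: Vv|vv
V/II-2 aff ·: vv
V/II-3 aff I-1×I-2: vv
V/II-4 aff I-1×I-2: vv
V/III-1 aff II-1×II-2: vv
⇒ V over [I-1,I-2,II-1,II-2,II-3,II-4,III-1]: 3 consistent

II-1 ∈ {aa Vv, aa vv}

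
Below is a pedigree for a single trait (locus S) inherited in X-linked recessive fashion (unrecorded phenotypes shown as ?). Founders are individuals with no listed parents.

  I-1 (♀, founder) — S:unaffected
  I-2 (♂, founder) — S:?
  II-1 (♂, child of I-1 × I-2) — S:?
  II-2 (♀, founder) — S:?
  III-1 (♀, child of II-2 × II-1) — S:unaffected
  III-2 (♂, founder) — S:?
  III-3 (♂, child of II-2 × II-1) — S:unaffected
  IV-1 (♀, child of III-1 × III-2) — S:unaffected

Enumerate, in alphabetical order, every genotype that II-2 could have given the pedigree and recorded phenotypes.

II-2 ∈ {X^SX^S, X^SX^s}

S/I-1 un ·: X^SX^S|X^SX^s
S/I-2 ? ·: X^SY|X^sY
S/II-1 ? I-1×I-2: X^SY|X^sY
S/II-2 ? ·: X^SX^S|X^SX^s
S/III-1 un II-2×II-1: X^SX^S|X^SX^s
S/III-2 ? ·: X^SY|X^sY
S/III-3 un II-2×II-1: X^SY
S/IV-1 un III-1×III-2: X^SX^S|X^SX^s
⇒ S over [I-1,I-2,II-1,II-2,III-1,III-2,III-3,IV-1]: 40 consistent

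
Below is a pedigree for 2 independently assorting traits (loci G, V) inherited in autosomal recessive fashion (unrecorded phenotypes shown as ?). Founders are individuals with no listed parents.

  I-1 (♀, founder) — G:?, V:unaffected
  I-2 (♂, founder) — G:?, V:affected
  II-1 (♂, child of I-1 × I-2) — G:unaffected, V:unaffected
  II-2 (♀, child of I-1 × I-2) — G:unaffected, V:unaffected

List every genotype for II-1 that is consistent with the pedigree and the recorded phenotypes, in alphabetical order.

II-1 ∈ {GG Vv, Gg Vv}

G/I-1 ? ·: GG|Gg|gg
G/I-2 ? ·: GG|Gg|gg
G/II-1 un I-1×I-2: GG|Gg
G/II-2 un I-1×I-2: GG|Gg
⇒ G over [I-1,I-2,II-1,II-2]: 17 consistent
V/I-1 un ·: VV|Vv
V/I-2 aff ·: vv
V/II-1 un I-1×I-2: Vv
V/II-2 un I-1×I-2: Vv
⇒ V over [I-1,I-2,II-1,II-2]: 2 consistent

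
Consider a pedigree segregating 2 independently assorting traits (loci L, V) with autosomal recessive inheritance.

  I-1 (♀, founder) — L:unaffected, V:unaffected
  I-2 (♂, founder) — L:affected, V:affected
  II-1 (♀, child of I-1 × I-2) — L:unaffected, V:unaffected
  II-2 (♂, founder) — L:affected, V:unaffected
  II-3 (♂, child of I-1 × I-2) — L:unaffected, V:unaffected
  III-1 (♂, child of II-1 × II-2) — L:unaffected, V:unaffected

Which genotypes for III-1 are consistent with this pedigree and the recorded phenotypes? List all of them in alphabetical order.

L/I-1 un ·: LL|Ll
L/I-2 aff ·: ll
L/II-1 un I-1×I-2: Ll
L/II-2 aff ·: ll
L/II-3 un I-1×I-2: Ll
L/III-1 un II-1×II-2: Ll
⇒ L over [I-1,I-2,II-1,II-2,II-3,III-1]: 2 consistent
V/I-1 un ·: VV|Vv
V/I-2 aff ·: vv
V/II-1 un I-1×I-2: Vv
V/II-2 un ·: VV|Vv
V/II-3 un I-1×I-2: Vv
V/III-1 un II-1×II-2: VV|Vv
⇒ V over [I-1,I-2,II-1,II-2,II-3,III-1]: 8 consistent

III-1 ∈ {Ll VV, Ll Vv}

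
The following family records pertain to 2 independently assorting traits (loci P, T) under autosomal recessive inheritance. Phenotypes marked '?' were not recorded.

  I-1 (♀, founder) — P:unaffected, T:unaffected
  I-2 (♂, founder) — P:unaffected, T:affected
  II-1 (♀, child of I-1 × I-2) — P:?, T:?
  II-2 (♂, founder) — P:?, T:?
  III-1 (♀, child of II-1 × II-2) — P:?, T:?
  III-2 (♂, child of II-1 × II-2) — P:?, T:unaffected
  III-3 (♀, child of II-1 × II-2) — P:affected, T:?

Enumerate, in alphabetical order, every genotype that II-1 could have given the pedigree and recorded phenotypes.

P/I-1 un ·: PP|Pp
P/I-2 un ·: PP|Pp
P/II-1 ? I-1×I-2: Pp|pp
P/II-2 ? ·: Pp|pp
P/III-1 ? II-1×II-2: PP|Pp|pp
P/III-2 ? II-1×II-2: PP|Pp|pp
P/III-3 aff II-1×II-2: pp
⇒ P over [I-1,I-2,II-1,II-2,III-1,III-2,III-3]: 44 consistent
T/I-1 un ·: TT|Tt
T/I-2 aff ·: tt
T/II-1 ? I-1×I-2: Tt|tt
T/II-2 ? ·: TT|Tt|tt
T/III-1 ? II-1×II-2: TT|Tt|tt
T/III-2 un II-1×II-2: TT|Tt
T/III-3 ? II-1×II-2: TT|Tt|tt
⇒ T over [I-1,I-2,II-1,II-2,III-1,III-2,III-3]: 65 consistent

II-1 ∈ {Pp Tt, Pp tt, pp Tt, pp tt}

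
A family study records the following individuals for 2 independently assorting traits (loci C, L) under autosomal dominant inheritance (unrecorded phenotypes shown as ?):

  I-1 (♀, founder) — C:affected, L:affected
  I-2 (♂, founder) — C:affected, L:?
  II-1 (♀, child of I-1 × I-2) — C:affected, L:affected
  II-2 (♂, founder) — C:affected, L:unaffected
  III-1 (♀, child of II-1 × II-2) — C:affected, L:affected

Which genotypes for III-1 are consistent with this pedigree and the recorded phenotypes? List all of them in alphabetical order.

III-1 ∈ {CC Ll, Cc Ll}

C/I-1 aff ·: Cc|CC
C/I-2 aff ·: Cc|CC
C/II-1 aff I-1×I-2: Cc|CC
C/II-2 aff ·: Cc|CC
C/III-1 aff II-1×II-2: Cc|CC
⇒ C over [I-1,I-2,II-1,II-2,III-1]: 24 consistent
L/I-1 aff ·: Ll|LL
L/I-2 ? ·: ll|Ll|LL
L/II-1 aff I-1×I-2: Ll|LL
L/II-2 un ·: ll
L/III-1 aff II-1×II-2: Ll
⇒ L over [I-1,I-2,II-1,II-2,III-1]: 9 consistent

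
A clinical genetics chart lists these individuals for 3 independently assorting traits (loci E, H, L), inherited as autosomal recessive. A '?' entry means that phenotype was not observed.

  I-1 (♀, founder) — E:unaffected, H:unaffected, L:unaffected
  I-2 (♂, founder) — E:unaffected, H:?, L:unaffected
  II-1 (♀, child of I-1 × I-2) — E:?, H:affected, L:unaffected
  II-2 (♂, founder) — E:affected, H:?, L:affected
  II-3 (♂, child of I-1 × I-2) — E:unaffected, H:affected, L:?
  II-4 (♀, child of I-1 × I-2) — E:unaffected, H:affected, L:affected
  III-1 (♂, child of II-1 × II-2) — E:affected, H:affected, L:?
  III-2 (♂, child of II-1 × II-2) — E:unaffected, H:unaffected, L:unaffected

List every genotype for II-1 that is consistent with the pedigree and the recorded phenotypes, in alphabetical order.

II-1 ∈ {Ee hh LL, Ee hh Ll}

E/I-1 un ·: EE|Ee
E/I-2 un ·: EE|Ee
E/II-1 ? I-1×I-2: Ee
E/II-2 aff ·: ee
E/II-3 un I-1×I-2: EE|Ee
E/II-4 un I-1×I-2: EE|Ee
E/III-1 aff II-1×II-2: ee
E/III-2 un II-1×II-2: Ee
⇒ E over [I-1,I-2,II-1,II-2,II-3,II-4,III-1,III-2]: 12 consistent
H/I-1 un ·: Hh
H/I-2 ? ·: Hh|hh
H/II-1 aff I-1×I-2: hh
H/II-2 ? ·: Hh
H/II-3 aff I-1×I-2: hh
H/II-4 aff I-1×I-2: hh
H/III-1 aff II-1×II-2: hh
H/III-2 un II-1×II-2: Hh
⇒ H over [I-1,I-2,II-1,II-2,II-3,II-4,III-1,III-2]: 2 consistent
L/I-1 un ·: Ll
L/I-2 un ·: Ll
L/II-1 un I-1×I-2: LL|Ll
L/II-2 aff ·: ll
L/II-3 ? I-1×I-2: LL|Ll|ll
L/II-4 aff I-1×I-2: ll
L/III-1 ? II-1×II-2: Ll|ll
L/III-2 un II-1×II-2: Ll
⇒ L over [I-1,I-2,II-1,II-2,II-3,II-4,III-1,III-2]: 9 consistent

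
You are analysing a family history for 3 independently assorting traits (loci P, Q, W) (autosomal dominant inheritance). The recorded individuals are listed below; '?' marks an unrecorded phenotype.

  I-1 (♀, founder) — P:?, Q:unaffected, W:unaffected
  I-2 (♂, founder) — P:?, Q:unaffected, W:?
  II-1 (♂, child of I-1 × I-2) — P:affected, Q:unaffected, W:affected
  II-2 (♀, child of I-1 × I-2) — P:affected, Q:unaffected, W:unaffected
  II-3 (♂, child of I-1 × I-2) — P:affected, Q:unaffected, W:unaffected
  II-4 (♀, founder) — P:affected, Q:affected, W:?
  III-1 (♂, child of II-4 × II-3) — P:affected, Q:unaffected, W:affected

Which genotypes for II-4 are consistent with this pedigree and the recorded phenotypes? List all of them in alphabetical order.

II-4 ∈ {PP Qq WW, PP Qq Ww, Pp Qq WW, Pp Qq Ww}

P/I-1 ? ·: pp|Pp|PP
P/I-2 ? ·: pp|Pp|PP
P/II-1 aff I-1×I-2: Pp|PP
P/II-2 aff I-1×I-2: Pp|PP
P/II-3 aff I-1×I-2: Pp|PP
P/II-4 aff ·: Pp|PP
P/III-1 aff II-4×II-3: Pp|PP
⇒ P over [I-1,I-2,II-1,II-2,II-3,II-4,III-1]: 103 consistent
Q/I-1 un ·: qq
Q/I-2 un ·: qq
Q/II-1 un I-1×I-2: qq
Q/II-2 un I-1×I-2: qq
Q/II-3 un I-1×I-2: qq
Q/II-4 aff ·: Qq
Q/III-1 un II-4×II-3: qq
⇒ Q over [I-1,I-2,II-1,II-2,II-3,II-4,III-1]: 1 consistent
W/I-1 un ·: ww
W/I-2 ? ·: Ww
W/II-1 aff I-1×I-2: Ww
W/II-2 un I-1×I-2: ww
W/II-3 un I-1×I-2: ww
W/II-4 ? ·: Ww|WW
W/III-1 aff II-4×II-3: Ww
⇒ W over [I-1,I-2,II-1,II-2,II-3,II-4,III-1]: 2 consistent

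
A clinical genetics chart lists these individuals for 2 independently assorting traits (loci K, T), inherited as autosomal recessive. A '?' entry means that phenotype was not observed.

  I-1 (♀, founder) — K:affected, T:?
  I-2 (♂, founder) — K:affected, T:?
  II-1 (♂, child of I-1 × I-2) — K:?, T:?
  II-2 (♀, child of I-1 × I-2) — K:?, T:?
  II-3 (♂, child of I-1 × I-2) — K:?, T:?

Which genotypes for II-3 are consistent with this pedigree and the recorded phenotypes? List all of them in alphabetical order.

K/I-1 aff ·: kk
K/I-2 aff ·: kk
K/II-1 ? I-1×I-2: kk
K/II-2 ? I-1×I-2: kk
K/II-3 ? I-1×I-2: kk
⇒ K over [I-1,I-2,II-1,II-2,II-3]: 1 consistent
T/I-1 ? ·: TT|Tt|tt
T/I-2 ? ·: TT|Tt|tt
T/II-1 ? I-1×I-2: TT|Tt|tt
T/II-2 ? I-1×I-2: TT|Tt|tt
T/II-3 ? I-1×I-2: TT|Tt|tt
⇒ T over [I-1,I-2,II-1,II-2,II-3]: 63 consistent

II-3 ∈ {kk TT, kk Tt, kk tt}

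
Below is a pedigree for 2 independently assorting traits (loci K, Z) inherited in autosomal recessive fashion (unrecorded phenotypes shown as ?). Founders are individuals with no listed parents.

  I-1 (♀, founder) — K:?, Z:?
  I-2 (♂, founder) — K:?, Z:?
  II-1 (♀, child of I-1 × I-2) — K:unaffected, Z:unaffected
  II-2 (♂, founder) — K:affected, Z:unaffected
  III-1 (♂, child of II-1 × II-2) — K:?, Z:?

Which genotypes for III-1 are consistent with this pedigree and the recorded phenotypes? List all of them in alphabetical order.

III-1 ∈ {Kk ZZ, Kk Zz, Kk zz, kk ZZ, kk Zz, kk zz}

K/I-1 ? ·: KK|Kk|kk
K/I-2 ? ·: KK|Kk|kk
K/II-1 un I-1×I-2: KK|Kk
K/II-2 aff ·: kk
K/III-1 ? II-1×II-2: Kk|kk
⇒ K over [I-1,I-2,II-1,II-2,III-1]: 18 consistent
Z/I-1 ? ·: ZZ|Zz|zz
Z/I-2 ? ·: ZZ|Zz|zz
Z/II-1 un I-1×I-2: ZZ|Zz
Z/II-2 un ·: ZZ|Zz
Z/III-1 ? II-1×II-2: ZZ|Zz|zz
⇒ Z over [I-1,I-2,II-1,II-2,III-1]: 47 consistent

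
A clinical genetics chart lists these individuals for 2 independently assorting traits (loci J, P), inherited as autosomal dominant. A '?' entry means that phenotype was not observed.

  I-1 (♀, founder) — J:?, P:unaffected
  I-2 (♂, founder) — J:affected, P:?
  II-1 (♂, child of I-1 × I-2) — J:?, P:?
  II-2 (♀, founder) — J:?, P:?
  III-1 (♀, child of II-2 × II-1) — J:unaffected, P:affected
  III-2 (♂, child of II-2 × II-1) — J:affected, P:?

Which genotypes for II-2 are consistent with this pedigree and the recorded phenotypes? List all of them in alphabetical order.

J/I-1 ? ·: jj|Jj|JJ
J/I-2 aff ·: Jj|JJ
J/II-1 ? I-1×I-2: jj|Jj
J/II-2 ? ·: jj|Jj
J/III-1 un II-2×II-1: jj
J/III-2 aff II-2×II-1: Jj|JJ
⇒ J over [I-1,I-2,II-1,II-2,III-1,III-2]: 17 consistent
P/I-1 un ·: pp
P/I-2 ? ·: pp|Pp|PP
P/II-1 ? I-1×I-2: pp|Pp
P/II-2 ? ·: pp|Pp|PP
P/III-1 aff II-2×II-1: Pp|PP
P/III-2 ? II-2×II-1: pp|Pp|PP
⇒ P over [I-1,I-2,II-1,II-2,III-1,III-2]: 30 consistent

II-2 ∈ {Jj PP, Jj Pp, Jj pp, jj PP, jj Pp, jj pp}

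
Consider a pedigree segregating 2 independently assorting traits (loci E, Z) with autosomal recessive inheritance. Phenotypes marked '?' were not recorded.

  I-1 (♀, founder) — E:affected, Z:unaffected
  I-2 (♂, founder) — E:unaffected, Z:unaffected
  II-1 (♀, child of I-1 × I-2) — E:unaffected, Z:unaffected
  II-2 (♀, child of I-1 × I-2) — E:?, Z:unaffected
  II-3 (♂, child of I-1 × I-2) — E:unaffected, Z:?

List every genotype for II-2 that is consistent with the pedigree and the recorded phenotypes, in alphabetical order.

E/I-1 aff ·: ee
E/I-2 un ·: EE|Ee
E/II-1 un I-1×I-2: Ee
E/II-2 ? I-1×I-2: Ee|ee
E/II-3 un I-1×I-2: Ee
⇒ E over [I-1,I-2,II-1,II-2,II-3]: 3 consistent
Z/I-1 un ·: ZZ|Zz
Z/I-2 un ·: ZZ|Zz
Z/II-1 un I-1×I-2: ZZ|Zz
Z/II-2 un I-1×I-2: ZZ|Zz
Z/II-3 ? I-1×I-2: ZZ|Zz|zz
⇒ Z over [I-1,I-2,II-1,II-2,II-3]: 29 consistent

II-2 ∈ {Ee ZZ, Ee Zz, ee ZZ, ee Zz}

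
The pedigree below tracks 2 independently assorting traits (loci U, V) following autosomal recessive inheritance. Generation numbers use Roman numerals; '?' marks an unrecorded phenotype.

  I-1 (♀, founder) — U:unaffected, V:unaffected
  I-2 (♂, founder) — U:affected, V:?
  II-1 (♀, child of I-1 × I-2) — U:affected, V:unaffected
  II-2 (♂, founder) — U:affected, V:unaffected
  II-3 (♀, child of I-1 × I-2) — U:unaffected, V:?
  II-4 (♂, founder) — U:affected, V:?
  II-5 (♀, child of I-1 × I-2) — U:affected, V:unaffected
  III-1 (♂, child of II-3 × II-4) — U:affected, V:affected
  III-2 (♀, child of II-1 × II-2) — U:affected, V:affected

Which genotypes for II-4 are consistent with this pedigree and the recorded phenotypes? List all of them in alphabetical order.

U/I-1 un ·: Uu
U/I-2 aff ·: uu
U/II-1 aff I-1×I-2: uu
U/II-2 aff ·: uu
U/II-3 un I-1×I-2: Uu
U/II-4 aff ·: uu
U/II-5 aff I-1×I-2: uu
U/III-1 aff II-3×II-4: uu
U/III-2 aff II-1×II-2: uu
⇒ U over [I-1,I-2,II-1,II-2,II-3,II-4,II-5,III-1,III-2]: 1 consistent
V/I-1 un ·: VV|Vv
V/I-2 ? ·: VV|Vv|vv
V/II-1 un I-1×I-2: Vv
V/II-2 un ·: Vv
V/II-3 ? I-1×I-2: Vv|vv
V/II-4 ? ·: Vv|vv
V/II-5 un I-1×I-2: VV|Vv
V/III-1 aff II-3×II-4: vv
V/III-2 aff II-1×II-2: vv
⇒ V over [I-1,I-2,II-1,II-2,II-3,II-4,II-5,III-1,III-2]: 22 consistent

II-4 ∈ {uu Vv, uu vv}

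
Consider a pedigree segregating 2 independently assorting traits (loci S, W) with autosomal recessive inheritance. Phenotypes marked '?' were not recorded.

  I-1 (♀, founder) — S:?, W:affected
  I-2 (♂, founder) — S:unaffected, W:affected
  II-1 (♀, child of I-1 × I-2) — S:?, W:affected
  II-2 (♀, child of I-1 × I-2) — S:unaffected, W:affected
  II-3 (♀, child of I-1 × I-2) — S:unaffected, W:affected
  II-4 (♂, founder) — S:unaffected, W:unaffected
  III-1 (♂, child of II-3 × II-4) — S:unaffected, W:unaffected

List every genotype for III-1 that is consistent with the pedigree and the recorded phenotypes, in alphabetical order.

III-1 ∈ {SS Ww, Ss Ww}

S/I-1 ? ·: SS|Ss|ss
S/I-2 un ·: SS|Ss
S/II-1 ? I-1×I-2: SS|Ss|ss
S/II-2 un I-1×I-2: SS|Ss
S/II-3 un I-1×I-2: SS|Ss
S/II-4 un ·: SS|Ss
S/III-1 un II-3×II-4: SS|Ss
⇒ S over [I-1,I-2,II-1,II-2,II-3,II-4,III-1]: 113 consistent
W/I-1 aff ·: ww
W/I-2 aff ·: ww
W/II-1 aff I-1×I-2: ww
W/II-2 aff I-1×I-2: ww
W/II-3 aff I-1×I-2: ww
W/II-4 un ·: WW|Ww
W/III-1 un II-3×II-4: Ww
⇒ W over [I-1,I-2,II-1,II-2,II-3,II-4,III-1]: 2 consistent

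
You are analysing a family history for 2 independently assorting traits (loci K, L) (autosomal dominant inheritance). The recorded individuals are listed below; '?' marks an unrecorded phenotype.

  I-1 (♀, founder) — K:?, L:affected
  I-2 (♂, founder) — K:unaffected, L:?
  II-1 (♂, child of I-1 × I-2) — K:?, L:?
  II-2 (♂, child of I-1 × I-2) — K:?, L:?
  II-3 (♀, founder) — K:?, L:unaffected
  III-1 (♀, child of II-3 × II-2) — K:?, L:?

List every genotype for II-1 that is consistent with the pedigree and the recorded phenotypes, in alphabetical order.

II-1 ∈ {Kk LL, Kk Ll, Kk ll, kk LL, kk Ll, kk ll}

K/I-1 ? ·: kk|Kk|KK
K/I-2 un ·: kk
K/II-1 ? I-1×I-2: kk|Kk
K/II-2 ? I-1×I-2: kk|Kk
K/II-3 ? ·: kk|Kk|KK
K/III-1 ? II-3×II-2: kk|Kk|KK
⇒ K over [I-1,I-2,II-1,II-2,II-3,III-1]: 33 consistent
L/I-1 aff ·: Ll|LL
L/I-2 ? ·: ll|Ll|LL
L/II-1 ? I-1×I-2: ll|Ll|LL
L/II-2 ? I-1×I-2: ll|Ll|LL
L/II-3 un ·: ll
L/III-1 ? II-3×II-2: ll|Ll
⇒ L over [I-1,I-2,II-1,II-2,II-3,III-1]: 33 consistent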